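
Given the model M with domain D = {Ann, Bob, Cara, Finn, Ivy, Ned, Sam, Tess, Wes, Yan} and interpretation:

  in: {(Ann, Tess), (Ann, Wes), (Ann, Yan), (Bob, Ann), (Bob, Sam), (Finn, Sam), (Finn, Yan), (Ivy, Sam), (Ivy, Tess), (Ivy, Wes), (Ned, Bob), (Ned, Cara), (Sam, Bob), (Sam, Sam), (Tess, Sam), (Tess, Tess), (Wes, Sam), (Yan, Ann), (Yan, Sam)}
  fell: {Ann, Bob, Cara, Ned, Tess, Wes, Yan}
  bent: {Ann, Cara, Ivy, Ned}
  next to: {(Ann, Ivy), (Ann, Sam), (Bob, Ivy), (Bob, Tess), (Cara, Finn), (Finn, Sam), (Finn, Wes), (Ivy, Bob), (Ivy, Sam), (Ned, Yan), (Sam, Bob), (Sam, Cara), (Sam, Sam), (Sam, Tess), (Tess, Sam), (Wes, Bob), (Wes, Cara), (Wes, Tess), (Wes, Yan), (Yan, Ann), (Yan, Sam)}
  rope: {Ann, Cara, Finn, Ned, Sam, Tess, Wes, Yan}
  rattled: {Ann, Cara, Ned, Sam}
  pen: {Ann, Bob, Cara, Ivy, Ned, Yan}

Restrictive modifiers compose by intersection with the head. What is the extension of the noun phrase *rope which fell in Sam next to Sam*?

{Tess, Yan}

⟦which fell⟧ = ⟦fell⟧ = {Ann, Bob, Cara, Ned, Tess, Wes, Yan}
⟦in Sam⟧ = {x : ⟨x, Sam⟩ ∈ ⟦in⟧} = {Bob, Finn, Ivy, Sam, Tess, Wes, Yan}
⟦next to Sam⟧ = {x : ⟨x, Sam⟩ ∈ ⟦next to⟧} = {Ann, Finn, Ivy, Sam, Tess, Yan}
⟦rope⟧ = {Ann, Cara, Finn, Ned, Sam, Tess, Wes, Yan}
… ∩ ⟦which fell⟧ = {Ann, Cara, Finn, Ned, Sam, Tess, Wes, Yan} ∩ {Ann, Bob, Cara, Ned, Tess, Wes, Yan} = {Ann, Cara, Ned, Tess, Wes, Yan}
… ∩ ⟦in Sam⟧ = {Ann, Cara, Ned, Tess, Wes, Yan} ∩ {Bob, Finn, Ivy, Sam, Tess, Wes, Yan} = {Tess, Wes, Yan}
… ∩ ⟦next to Sam⟧ = {Tess, Wes, Yan} ∩ {Ann, Finn, Ivy, Sam, Tess, Yan} = {Tess, Yan}
So ⟦rope which fell in Sam next to Sam⟧ = {Tess, Yan}.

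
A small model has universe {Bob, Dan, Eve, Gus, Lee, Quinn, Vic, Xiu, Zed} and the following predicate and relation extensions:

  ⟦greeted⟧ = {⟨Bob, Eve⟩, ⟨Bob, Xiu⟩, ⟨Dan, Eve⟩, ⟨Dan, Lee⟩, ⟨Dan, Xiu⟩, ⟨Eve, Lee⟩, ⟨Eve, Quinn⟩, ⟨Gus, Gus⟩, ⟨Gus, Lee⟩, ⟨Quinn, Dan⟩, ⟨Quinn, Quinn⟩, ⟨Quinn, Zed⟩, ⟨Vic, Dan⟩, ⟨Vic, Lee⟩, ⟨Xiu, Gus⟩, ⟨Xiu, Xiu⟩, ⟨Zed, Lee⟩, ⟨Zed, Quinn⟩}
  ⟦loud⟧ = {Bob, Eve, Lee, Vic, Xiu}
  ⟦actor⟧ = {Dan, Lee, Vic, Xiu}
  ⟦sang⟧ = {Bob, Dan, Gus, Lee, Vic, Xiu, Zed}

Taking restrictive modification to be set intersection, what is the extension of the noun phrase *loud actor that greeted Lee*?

⟦that greeted Lee⟧ = {x : ⟨x, Lee⟩ ∈ ⟦greeted⟧} = {Dan, Eve, Gus, Vic, Zed}
⟦actor⟧ = {Dan, Lee, Vic, Xiu}
… ∩ ⟦that greeted Lee⟧ = {Dan, Lee, Vic, Xiu} ∩ {Dan, Eve, Gus, Vic, Zed} = {Dan, Vic}
… ∩ ⟦loud⟧ = {Dan, Vic} ∩ {Bob, Eve, Lee, Vic, Xiu} = {Vic}
So ⟦loud actor that greeted Lee⟧ = {Vic}.

{Vic}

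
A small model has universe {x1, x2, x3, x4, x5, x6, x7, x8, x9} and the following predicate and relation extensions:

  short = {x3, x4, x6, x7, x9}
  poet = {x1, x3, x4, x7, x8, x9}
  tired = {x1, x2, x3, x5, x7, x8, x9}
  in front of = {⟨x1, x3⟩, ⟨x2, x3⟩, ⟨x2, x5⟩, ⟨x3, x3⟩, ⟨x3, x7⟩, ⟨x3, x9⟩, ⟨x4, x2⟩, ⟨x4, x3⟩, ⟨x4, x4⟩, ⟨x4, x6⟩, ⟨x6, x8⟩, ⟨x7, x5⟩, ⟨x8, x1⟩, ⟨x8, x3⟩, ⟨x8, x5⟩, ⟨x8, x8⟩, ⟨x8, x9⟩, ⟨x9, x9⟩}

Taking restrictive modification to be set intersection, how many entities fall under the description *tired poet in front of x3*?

⟦in front of x3⟧ = {x : ⟨x, x3⟩ ∈ ⟦in front of⟧} = {x1, x2, x3, x4, x8}
⟦poet⟧ = {x1, x3, x4, x7, x8, x9}
… ∩ ⟦in front of x3⟧ = {x1, x3, x4, x7, x8, x9} ∩ {x1, x2, x3, x4, x8} = {x1, x3, x4, x8}
… ∩ ⟦tired⟧ = {x1, x3, x4, x8} ∩ {x1, x2, x3, x5, x7, x8, x9} = {x1, x3, x8}
⟦tired poet in front of x3⟧ = {x1, x3, x8}, so the cardinality is 3.

3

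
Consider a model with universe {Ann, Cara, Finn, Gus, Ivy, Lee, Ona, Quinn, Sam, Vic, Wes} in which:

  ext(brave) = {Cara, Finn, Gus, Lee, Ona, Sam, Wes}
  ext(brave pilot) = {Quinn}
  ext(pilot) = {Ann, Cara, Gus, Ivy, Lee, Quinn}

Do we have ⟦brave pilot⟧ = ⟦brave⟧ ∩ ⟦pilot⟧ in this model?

no

⟦brave⟧ ∩ ⟦pilot⟧ = {Cara, Finn, Gus, Lee, Ona, Sam, Wes} ∩ {Ann, Cara, Gus, Ivy, Lee, Quinn} = {Cara, Gus, Lee}
Observed ⟦brave pilot⟧ = {Quinn}.
These differ, so the modifier is not intersective in this model.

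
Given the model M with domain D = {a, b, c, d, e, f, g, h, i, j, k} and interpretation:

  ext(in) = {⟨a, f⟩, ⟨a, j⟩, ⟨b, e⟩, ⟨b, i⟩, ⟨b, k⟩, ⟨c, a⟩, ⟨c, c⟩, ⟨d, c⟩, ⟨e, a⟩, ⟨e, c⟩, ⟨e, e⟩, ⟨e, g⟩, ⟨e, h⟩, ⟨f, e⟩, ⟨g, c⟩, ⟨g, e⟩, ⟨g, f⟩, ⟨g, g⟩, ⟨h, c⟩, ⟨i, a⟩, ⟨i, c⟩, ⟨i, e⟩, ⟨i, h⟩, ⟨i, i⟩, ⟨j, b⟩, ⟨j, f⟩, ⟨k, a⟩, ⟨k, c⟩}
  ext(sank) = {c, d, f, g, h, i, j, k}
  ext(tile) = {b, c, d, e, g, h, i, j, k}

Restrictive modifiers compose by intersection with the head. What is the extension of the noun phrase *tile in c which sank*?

{c, d, g, h, i, k}

⟦in c⟧ = {x : ⟨x, c⟩ ∈ ⟦in⟧} = {c, d, e, g, h, i, k}
⟦which sank⟧ = ⟦sank⟧ = {c, d, f, g, h, i, j, k}
⟦tile⟧ = {b, c, d, e, g, h, i, j, k}
… ∩ ⟦in c⟧ = {b, c, d, e, g, h, i, j, k} ∩ {c, d, e, g, h, i, k} = {c, d, e, g, h, i, k}
… ∩ ⟦which sank⟧ = {c, d, e, g, h, i, k} ∩ {c, d, f, g, h, i, j, k} = {c, d, g, h, i, k}
So ⟦tile in c which sank⟧ = {c, d, g, h, i, k}.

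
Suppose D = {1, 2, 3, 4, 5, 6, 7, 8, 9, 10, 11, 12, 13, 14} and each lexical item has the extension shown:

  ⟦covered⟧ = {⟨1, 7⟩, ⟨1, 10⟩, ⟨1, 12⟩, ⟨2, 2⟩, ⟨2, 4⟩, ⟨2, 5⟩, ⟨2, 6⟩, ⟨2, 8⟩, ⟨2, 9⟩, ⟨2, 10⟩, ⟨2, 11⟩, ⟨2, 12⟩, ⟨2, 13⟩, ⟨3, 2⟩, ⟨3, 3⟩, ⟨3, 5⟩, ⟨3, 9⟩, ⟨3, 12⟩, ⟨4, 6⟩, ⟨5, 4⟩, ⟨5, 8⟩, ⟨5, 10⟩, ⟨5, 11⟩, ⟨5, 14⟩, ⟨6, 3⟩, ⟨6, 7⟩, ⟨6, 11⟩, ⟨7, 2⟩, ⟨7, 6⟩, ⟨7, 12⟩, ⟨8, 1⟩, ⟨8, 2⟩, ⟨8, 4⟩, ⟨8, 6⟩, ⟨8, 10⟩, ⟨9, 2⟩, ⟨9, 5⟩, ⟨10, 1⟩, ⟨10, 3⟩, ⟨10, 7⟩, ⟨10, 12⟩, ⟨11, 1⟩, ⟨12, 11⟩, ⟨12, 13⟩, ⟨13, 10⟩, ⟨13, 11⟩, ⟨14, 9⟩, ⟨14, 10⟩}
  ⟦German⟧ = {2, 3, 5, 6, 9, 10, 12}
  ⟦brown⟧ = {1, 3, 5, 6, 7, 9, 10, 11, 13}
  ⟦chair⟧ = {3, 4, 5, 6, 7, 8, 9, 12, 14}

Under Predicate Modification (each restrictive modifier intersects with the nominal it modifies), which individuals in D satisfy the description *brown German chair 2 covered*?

{5, 6, 9}

⟦2 covered⟧ = {x : ⟨2, x⟩ ∈ ⟦covered⟧} = {2, 4, 5, 6, 8, 9, 10, 11, 12, 13}
⟦chair⟧ = {3, 4, 5, 6, 7, 8, 9, 12, 14}
… ∩ ⟦2 covered⟧ = {3, 4, 5, 6, 7, 8, 9, 12, 14} ∩ {2, 4, 5, 6, 8, 9, 10, 11, 12, 13} = {4, 5, 6, 8, 9, 12}
… ∩ ⟦brown⟧ = {4, 5, 6, 8, 9, 12} ∩ {1, 3, 5, 6, 7, 9, 10, 11, 13} = {5, 6, 9}
… ∩ ⟦German⟧ = {5, 6, 9} ∩ {2, 3, 5, 6, 9, 10, 12} = {5, 6, 9}
So ⟦brown German chair 2 covered⟧ = {5, 6, 9}.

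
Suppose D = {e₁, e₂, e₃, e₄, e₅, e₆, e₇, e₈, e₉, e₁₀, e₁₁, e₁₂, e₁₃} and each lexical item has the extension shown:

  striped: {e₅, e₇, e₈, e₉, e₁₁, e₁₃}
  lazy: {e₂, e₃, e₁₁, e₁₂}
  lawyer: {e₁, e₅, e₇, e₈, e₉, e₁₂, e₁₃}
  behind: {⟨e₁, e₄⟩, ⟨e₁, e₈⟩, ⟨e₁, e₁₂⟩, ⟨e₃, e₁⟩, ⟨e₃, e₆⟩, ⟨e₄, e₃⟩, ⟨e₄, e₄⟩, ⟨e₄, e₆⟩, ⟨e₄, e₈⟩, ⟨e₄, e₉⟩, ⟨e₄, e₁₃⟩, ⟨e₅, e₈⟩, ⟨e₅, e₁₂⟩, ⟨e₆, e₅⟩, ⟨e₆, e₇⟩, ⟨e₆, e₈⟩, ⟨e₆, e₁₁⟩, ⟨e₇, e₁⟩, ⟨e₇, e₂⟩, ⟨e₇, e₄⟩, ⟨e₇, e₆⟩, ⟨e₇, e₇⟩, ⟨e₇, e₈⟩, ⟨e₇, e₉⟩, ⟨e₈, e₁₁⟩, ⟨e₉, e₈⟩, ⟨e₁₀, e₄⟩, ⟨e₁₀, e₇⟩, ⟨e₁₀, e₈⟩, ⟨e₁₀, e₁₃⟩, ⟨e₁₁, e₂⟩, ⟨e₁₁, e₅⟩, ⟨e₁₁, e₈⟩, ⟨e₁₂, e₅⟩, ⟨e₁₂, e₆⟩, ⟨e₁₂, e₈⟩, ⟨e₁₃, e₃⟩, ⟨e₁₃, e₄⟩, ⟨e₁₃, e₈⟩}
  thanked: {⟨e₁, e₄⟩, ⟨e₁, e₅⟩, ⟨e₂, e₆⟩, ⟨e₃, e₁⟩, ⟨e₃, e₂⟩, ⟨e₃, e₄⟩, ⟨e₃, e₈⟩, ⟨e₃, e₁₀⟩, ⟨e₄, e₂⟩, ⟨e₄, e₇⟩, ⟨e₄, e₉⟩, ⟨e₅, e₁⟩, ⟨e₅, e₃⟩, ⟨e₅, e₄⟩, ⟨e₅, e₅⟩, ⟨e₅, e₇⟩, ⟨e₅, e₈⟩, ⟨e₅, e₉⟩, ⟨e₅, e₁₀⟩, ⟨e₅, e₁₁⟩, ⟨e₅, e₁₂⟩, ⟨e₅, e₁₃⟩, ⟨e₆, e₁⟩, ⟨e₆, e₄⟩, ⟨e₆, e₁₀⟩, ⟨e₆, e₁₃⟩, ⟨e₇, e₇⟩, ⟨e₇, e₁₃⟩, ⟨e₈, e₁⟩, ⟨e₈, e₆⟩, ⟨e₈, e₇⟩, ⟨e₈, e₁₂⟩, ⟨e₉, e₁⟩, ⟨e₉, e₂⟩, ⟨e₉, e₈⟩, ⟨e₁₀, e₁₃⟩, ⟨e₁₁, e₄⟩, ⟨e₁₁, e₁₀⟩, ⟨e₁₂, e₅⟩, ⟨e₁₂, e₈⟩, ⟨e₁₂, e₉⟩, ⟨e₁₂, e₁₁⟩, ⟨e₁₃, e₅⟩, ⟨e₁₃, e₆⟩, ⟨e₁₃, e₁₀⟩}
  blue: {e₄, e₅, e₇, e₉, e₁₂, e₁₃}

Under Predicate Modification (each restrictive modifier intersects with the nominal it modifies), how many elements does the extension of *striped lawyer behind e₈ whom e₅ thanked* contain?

⟦behind e₈⟧ = {x : ⟨x, e₈⟩ ∈ ⟦behind⟧} = {e₁, e₄, e₅, e₆, e₇, e₉, e₁₀, e₁₁, e₁₂, e₁₃}
⟦whom e₅ thanked⟧ = {x : ⟨e₅, x⟩ ∈ ⟦thanked⟧} = {e₁, e₃, e₄, e₅, e₇, e₈, e₉, e₁₀, e₁₁, e₁₂, e₁₃}
⟦lawyer⟧ = {e₁, e₅, e₇, e₈, e₉, e₁₂, e₁₃}
… ∩ ⟦behind e₈⟧ = {e₁, e₅, e₇, e₈, e₉, e₁₂, e₁₃} ∩ {e₁, e₄, e₅, e₆, e₇, e₉, e₁₀, e₁₁, e₁₂, e₁₃} = {e₁, e₅, e₇, e₉, e₁₂, e₁₃}
… ∩ ⟦whom e₅ thanked⟧ = {e₁, e₅, e₇, e₉, e₁₂, e₁₃} ∩ {e₁, e₃, e₄, e₅, e₇, e₈, e₉, e₁₀, e₁₁, e₁₂, e₁₃} = {e₁, e₅, e₇, e₉, e₁₂, e₁₃}
… ∩ ⟦striped⟧ = {e₁, e₅, e₇, e₉, e₁₂, e₁₃} ∩ {e₅, e₇, e₈, e₉, e₁₁, e₁₃} = {e₅, e₇, e₉, e₁₃}
⟦striped lawyer behind e₈ whom e₅ thanked⟧ = {e₅, e₇, e₉, e₁₃}, so the cardinality is 4.

4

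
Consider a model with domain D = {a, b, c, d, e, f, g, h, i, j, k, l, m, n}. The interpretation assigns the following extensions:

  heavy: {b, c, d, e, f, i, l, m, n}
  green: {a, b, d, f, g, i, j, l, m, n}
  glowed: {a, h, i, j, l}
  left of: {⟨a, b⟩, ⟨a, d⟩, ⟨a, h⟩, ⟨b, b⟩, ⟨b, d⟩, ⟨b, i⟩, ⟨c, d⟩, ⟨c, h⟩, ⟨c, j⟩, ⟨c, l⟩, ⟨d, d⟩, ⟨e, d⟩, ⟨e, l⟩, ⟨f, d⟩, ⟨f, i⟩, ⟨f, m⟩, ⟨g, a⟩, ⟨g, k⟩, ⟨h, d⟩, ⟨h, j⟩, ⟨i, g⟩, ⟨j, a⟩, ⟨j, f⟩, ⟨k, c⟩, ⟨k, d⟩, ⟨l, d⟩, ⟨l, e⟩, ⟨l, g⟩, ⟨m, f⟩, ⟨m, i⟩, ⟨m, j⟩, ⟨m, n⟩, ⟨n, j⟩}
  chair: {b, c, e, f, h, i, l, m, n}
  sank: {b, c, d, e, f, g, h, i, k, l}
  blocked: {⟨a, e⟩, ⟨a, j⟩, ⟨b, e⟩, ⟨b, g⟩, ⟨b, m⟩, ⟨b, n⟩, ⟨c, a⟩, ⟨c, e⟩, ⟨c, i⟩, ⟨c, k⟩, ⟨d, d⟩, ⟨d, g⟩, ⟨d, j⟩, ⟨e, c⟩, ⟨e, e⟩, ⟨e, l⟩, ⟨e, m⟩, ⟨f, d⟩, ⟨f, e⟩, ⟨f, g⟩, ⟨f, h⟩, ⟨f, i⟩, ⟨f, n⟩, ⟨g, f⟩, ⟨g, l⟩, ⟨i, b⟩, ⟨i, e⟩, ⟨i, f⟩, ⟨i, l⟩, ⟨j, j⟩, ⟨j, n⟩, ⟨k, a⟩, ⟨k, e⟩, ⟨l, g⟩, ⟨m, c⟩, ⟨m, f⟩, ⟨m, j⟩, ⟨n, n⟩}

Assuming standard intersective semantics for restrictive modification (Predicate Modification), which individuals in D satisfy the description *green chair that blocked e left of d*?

⟦that blocked e⟧ = {x : ⟨x, e⟩ ∈ ⟦blocked⟧} = {a, b, c, e, f, i, k}
⟦left of d⟧ = {x : ⟨x, d⟩ ∈ ⟦left of⟧} = {a, b, c, d, e, f, h, k, l}
⟦chair⟧ = {b, c, e, f, h, i, l, m, n}
… ∩ ⟦that blocked e⟧ = {b, c, e, f, h, i, l, m, n} ∩ {a, b, c, e, f, i, k} = {b, c, e, f, i}
… ∩ ⟦left of d⟧ = {b, c, e, f, i} ∩ {a, b, c, d, e, f, h, k, l} = {b, c, e, f}
… ∩ ⟦green⟧ = {b, c, e, f} ∩ {a, b, d, f, g, i, j, l, m, n} = {b, f}
So ⟦green chair that blocked e left of d⟧ = {b, f}.

{b, f}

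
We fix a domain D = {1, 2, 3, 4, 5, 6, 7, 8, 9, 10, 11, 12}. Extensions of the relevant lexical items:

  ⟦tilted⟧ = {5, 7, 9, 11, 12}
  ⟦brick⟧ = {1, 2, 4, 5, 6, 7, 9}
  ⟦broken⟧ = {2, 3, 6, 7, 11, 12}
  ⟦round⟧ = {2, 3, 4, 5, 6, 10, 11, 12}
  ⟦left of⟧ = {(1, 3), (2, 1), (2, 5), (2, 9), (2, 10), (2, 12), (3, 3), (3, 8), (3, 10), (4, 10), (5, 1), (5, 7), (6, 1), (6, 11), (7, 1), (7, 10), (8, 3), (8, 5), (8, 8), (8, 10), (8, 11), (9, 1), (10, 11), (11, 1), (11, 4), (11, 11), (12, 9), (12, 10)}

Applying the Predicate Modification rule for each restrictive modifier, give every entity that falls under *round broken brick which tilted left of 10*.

⟦which tilted⟧ = ⟦tilted⟧ = {5, 7, 9, 11, 12}
⟦left of 10⟧ = {x : ⟨x, 10⟩ ∈ ⟦left of⟧} = {2, 3, 4, 7, 8, 12}
⟦brick⟧ = {1, 2, 4, 5, 6, 7, 9}
… ∩ ⟦which tilted⟧ = {1, 2, 4, 5, 6, 7, 9} ∩ {5, 7, 9, 11, 12} = {5, 7, 9}
… ∩ ⟦left of 10⟧ = {5, 7, 9} ∩ {2, 3, 4, 7, 8, 12} = {7}
… ∩ ⟦round⟧ = {7} ∩ {2, 3, 4, 5, 6, 10, 11, 12} = ∅
… ∩ ⟦broken⟧ = ∅ ∩ {2, 3, 6, 7, 11, 12} = ∅
So ⟦round broken brick which tilted left of 10⟧ = {}.

{}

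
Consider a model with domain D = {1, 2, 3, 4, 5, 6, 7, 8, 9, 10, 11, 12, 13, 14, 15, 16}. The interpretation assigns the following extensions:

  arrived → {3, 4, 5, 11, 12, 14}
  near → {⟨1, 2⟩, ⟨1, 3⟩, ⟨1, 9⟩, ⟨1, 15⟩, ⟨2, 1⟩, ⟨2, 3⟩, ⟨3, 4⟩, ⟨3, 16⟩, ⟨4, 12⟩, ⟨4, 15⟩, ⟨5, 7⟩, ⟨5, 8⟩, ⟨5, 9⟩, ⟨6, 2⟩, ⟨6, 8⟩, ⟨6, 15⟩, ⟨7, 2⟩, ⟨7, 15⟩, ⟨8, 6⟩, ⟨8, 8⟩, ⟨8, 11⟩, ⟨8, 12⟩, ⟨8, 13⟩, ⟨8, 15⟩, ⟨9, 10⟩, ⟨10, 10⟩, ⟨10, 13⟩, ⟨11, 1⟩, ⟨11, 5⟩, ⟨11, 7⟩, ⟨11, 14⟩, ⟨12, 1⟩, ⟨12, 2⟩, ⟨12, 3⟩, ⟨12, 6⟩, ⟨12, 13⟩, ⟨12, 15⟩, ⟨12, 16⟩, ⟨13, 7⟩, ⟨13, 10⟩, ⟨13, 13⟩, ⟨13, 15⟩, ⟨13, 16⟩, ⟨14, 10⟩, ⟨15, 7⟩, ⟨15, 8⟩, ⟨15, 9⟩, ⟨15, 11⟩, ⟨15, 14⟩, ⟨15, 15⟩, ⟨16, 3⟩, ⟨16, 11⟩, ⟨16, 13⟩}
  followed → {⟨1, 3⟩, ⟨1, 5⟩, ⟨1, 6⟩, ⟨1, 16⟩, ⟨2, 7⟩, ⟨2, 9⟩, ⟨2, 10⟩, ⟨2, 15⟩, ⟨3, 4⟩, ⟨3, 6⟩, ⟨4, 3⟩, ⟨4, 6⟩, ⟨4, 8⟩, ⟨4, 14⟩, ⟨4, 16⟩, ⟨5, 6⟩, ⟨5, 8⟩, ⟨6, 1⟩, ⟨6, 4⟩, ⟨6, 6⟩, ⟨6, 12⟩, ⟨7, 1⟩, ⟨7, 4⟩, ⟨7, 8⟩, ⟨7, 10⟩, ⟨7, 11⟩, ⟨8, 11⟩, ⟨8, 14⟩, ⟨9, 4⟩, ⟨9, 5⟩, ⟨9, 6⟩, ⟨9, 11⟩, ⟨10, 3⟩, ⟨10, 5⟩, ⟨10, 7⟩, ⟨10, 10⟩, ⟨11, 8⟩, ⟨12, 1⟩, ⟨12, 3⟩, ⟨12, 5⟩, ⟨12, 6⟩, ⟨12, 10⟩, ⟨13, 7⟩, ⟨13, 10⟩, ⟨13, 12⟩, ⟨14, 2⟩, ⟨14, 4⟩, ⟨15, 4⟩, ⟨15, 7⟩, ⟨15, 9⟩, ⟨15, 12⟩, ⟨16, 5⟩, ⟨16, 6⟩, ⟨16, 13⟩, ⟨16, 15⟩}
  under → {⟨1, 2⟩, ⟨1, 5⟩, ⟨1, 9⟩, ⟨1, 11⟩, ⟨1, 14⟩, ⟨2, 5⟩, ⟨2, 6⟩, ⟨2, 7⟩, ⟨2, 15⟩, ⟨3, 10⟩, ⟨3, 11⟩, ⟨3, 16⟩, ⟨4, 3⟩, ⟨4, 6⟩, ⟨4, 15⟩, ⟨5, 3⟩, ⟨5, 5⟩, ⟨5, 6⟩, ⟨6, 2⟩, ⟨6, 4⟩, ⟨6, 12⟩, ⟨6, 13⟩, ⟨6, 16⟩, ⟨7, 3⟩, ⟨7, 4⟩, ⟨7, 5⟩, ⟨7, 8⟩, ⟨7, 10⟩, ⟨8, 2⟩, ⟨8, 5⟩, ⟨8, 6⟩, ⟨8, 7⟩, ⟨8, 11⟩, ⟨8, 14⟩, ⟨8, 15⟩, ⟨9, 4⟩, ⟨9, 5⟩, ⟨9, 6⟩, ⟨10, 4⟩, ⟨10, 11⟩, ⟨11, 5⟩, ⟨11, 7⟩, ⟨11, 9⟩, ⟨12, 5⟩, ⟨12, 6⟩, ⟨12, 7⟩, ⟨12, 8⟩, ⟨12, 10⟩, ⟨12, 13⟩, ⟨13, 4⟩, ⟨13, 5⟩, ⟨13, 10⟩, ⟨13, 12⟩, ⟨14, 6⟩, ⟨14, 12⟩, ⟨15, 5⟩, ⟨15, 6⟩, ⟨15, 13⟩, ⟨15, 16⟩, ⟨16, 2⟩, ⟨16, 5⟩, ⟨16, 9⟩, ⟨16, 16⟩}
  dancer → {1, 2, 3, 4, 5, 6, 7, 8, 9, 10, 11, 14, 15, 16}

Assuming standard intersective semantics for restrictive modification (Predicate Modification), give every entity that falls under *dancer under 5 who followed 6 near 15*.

⟦under 5⟧ = {x : ⟨x, 5⟩ ∈ ⟦under⟧} = {1, 2, 5, 7, 8, 9, 11, 12, 13, 15, 16}
⟦who followed 6⟧ = {x : ⟨x, 6⟩ ∈ ⟦followed⟧} = {1, 3, 4, 5, 6, 9, 12, 16}
⟦near 15⟧ = {x : ⟨x, 15⟩ ∈ ⟦near⟧} = {1, 4, 6, 7, 8, 12, 13, 15}
⟦dancer⟧ = {1, 2, 3, 4, 5, 6, 7, 8, 9, 10, 11, 14, 15, 16}
… ∩ ⟦under 5⟧ = {1, 2, 3, 4, 5, 6, 7, 8, 9, 10, 11, 14, 15, 16} ∩ {1, 2, 5, 7, 8, 9, 11, 12, 13, 15, 16} = {1, 2, 5, 7, 8, 9, 11, 15, 16}
… ∩ ⟦who followed 6⟧ = {1, 2, 5, 7, 8, 9, 11, 15, 16} ∩ {1, 3, 4, 5, 6, 9, 12, 16} = {1, 5, 9, 16}
… ∩ ⟦near 15⟧ = {1, 5, 9, 16} ∩ {1, 4, 6, 7, 8, 12, 13, 15} = {1}
So ⟦dancer under 5 who followed 6 near 15⟧ = {1}.

{1}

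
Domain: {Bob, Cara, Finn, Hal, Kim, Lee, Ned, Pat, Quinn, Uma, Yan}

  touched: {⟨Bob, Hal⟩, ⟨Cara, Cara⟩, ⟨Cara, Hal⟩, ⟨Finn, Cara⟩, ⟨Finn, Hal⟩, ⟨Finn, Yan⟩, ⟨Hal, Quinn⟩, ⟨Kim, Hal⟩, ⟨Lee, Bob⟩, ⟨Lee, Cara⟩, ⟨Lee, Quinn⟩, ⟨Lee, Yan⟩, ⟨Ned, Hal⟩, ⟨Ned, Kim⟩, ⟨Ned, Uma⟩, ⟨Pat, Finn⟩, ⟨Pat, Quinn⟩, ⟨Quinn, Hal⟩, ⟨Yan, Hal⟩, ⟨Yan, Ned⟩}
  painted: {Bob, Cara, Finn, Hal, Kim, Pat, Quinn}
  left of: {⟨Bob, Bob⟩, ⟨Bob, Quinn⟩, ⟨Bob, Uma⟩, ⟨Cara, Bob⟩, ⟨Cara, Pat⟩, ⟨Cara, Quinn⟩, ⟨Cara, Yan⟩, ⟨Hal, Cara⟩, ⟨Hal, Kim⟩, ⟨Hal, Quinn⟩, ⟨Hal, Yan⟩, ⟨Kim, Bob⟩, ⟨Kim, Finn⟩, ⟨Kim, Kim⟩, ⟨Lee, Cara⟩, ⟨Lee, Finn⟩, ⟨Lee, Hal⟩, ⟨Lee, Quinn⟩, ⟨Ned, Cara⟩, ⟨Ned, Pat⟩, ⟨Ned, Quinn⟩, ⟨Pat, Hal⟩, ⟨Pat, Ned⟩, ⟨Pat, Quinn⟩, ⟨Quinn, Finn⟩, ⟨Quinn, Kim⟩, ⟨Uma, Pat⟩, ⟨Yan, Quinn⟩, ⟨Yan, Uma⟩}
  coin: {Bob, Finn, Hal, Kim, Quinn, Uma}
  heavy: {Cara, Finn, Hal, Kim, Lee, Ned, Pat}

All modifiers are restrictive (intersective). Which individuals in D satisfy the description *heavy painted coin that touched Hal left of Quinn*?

{}

⟦that touched Hal⟧ = {x : ⟨x, Hal⟩ ∈ ⟦touched⟧} = {Bob, Cara, Finn, Kim, Ned, Quinn, Yan}
⟦left of Quinn⟧ = {x : ⟨x, Quinn⟩ ∈ ⟦left of⟧} = {Bob, Cara, Hal, Lee, Ned, Pat, Yan}
⟦coin⟧ = {Bob, Finn, Hal, Kim, Quinn, Uma}
… ∩ ⟦that touched Hal⟧ = {Bob, Finn, Hal, Kim, Quinn, Uma} ∩ {Bob, Cara, Finn, Kim, Ned, Quinn, Yan} = {Bob, Finn, Kim, Quinn}
… ∩ ⟦left of Quinn⟧ = {Bob, Finn, Kim, Quinn} ∩ {Bob, Cara, Hal, Lee, Ned, Pat, Yan} = {Bob}
… ∩ ⟦heavy⟧ = {Bob} ∩ {Cara, Finn, Hal, Kim, Lee, Ned, Pat} = ∅
… ∩ ⟦painted⟧ = ∅ ∩ {Bob, Cara, Finn, Hal, Kim, Pat, Quinn} = ∅
So ⟦heavy painted coin that touched Hal left of Quinn⟧ = {}.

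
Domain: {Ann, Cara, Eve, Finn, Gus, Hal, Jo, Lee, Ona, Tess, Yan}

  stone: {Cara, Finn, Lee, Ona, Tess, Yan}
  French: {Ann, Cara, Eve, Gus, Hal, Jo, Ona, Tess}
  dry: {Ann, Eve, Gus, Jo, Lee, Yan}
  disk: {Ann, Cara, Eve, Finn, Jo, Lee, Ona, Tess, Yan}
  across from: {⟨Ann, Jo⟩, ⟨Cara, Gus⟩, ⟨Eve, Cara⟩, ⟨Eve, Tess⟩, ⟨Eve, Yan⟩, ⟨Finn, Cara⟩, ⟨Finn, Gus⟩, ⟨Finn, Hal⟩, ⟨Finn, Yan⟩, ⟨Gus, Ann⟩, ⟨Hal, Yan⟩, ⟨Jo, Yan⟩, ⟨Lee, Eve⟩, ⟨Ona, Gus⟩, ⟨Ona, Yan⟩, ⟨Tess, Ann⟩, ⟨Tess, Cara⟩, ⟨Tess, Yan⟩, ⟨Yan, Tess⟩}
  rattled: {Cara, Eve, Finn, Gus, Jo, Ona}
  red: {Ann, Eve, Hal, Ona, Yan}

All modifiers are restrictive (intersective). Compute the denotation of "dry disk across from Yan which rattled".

⟦across from Yan⟧ = {x : ⟨x, Yan⟩ ∈ ⟦across from⟧} = {Eve, Finn, Hal, Jo, Ona, Tess}
⟦which rattled⟧ = ⟦rattled⟧ = {Cara, Eve, Finn, Gus, Jo, Ona}
⟦disk⟧ = {Ann, Cara, Eve, Finn, Jo, Lee, Ona, Tess, Yan}
… ∩ ⟦across from Yan⟧ = {Ann, Cara, Eve, Finn, Jo, Lee, Ona, Tess, Yan} ∩ {Eve, Finn, Hal, Jo, Ona, Tess} = {Eve, Finn, Jo, Ona, Tess}
… ∩ ⟦which rattled⟧ = {Eve, Finn, Jo, Ona, Tess} ∩ {Cara, Eve, Finn, Gus, Jo, Ona} = {Eve, Finn, Jo, Ona}
… ∩ ⟦dry⟧ = {Eve, Finn, Jo, Ona} ∩ {Ann, Eve, Gus, Jo, Lee, Yan} = {Eve, Jo}
So ⟦dry disk across from Yan which rattled⟧ = {Eve, Jo}.

{Eve, Jo}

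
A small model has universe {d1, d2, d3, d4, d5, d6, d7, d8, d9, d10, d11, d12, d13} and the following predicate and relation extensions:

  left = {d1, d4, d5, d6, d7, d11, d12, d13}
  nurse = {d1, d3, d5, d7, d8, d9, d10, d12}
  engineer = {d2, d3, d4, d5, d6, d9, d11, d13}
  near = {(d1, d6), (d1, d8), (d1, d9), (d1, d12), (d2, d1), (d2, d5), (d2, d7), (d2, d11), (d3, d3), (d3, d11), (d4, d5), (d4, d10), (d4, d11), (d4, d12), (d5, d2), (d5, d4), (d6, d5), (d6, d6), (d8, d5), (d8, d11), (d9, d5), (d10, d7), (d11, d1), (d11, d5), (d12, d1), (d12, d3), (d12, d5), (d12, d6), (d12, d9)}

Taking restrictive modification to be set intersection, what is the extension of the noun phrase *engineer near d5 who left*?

⟦near d5⟧ = {x : ⟨x, d5⟩ ∈ ⟦near⟧} = {d2, d4, d6, d8, d9, d11, d12}
⟦who left⟧ = ⟦left⟧ = {d1, d4, d5, d6, d7, d11, d12, d13}
⟦engineer⟧ = {d2, d3, d4, d5, d6, d9, d11, d13}
… ∩ ⟦near d5⟧ = {d2, d3, d4, d5, d6, d9, d11, d13} ∩ {d2, d4, d6, d8, d9, d11, d12} = {d2, d4, d6, d9, d11}
… ∩ ⟦who left⟧ = {d2, d4, d6, d9, d11} ∩ {d1, d4, d5, d6, d7, d11, d12, d13} = {d4, d6, d11}
So ⟦engineer near d5 who left⟧ = {d4, d6, d11}.

{d4, d6, d11}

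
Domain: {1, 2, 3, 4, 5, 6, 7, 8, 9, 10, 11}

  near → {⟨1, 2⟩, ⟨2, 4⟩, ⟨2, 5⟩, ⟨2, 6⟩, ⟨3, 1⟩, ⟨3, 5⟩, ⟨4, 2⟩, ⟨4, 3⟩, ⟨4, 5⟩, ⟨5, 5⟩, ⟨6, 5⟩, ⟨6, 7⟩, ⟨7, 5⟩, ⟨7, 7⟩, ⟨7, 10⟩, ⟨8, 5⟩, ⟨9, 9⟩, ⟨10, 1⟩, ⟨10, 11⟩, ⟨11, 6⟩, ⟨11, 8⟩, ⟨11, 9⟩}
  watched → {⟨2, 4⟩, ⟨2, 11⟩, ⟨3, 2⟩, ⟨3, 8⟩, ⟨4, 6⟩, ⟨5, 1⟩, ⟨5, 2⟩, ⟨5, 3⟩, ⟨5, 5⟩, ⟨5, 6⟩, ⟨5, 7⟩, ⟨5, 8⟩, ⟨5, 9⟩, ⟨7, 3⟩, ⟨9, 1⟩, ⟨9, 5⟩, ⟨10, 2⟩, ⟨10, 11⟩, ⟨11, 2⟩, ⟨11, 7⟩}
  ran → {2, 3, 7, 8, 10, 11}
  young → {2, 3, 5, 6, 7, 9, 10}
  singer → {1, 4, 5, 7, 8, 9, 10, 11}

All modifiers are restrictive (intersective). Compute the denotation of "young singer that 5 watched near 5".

{5, 7}

⟦that 5 watched⟧ = {x : ⟨5, x⟩ ∈ ⟦watched⟧} = {1, 2, 3, 5, 6, 7, 8, 9}
⟦near 5⟧ = {x : ⟨x, 5⟩ ∈ ⟦near⟧} = {2, 3, 4, 5, 6, 7, 8}
⟦singer⟧ = {1, 4, 5, 7, 8, 9, 10, 11}
… ∩ ⟦that 5 watched⟧ = {1, 4, 5, 7, 8, 9, 10, 11} ∩ {1, 2, 3, 5, 6, 7, 8, 9} = {1, 5, 7, 8, 9}
… ∩ ⟦near 5⟧ = {1, 5, 7, 8, 9} ∩ {2, 3, 4, 5, 6, 7, 8} = {5, 7, 8}
… ∩ ⟦young⟧ = {5, 7, 8} ∩ {2, 3, 5, 6, 7, 9, 10} = {5, 7}
So ⟦young singer that 5 watched near 5⟧ = {5, 7}.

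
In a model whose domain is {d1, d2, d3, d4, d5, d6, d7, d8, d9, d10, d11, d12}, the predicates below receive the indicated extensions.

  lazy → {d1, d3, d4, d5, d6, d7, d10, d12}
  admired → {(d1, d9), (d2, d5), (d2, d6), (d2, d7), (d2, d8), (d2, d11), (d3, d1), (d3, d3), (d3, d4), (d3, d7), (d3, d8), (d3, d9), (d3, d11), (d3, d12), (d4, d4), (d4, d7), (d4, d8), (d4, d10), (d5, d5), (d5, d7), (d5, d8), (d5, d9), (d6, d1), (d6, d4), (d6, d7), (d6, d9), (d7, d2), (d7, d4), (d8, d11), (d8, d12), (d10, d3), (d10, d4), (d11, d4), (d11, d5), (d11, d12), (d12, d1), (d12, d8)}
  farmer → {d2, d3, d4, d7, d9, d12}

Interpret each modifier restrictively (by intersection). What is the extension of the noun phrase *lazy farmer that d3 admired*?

{d3, d4, d7, d12}

⟦that d3 admired⟧ = {x : ⟨d3, x⟩ ∈ ⟦admired⟧} = {d1, d3, d4, d7, d8, d9, d11, d12}
⟦farmer⟧ = {d2, d3, d4, d7, d9, d12}
… ∩ ⟦that d3 admired⟧ = {d2, d3, d4, d7, d9, d12} ∩ {d1, d3, d4, d7, d8, d9, d11, d12} = {d3, d4, d7, d9, d12}
… ∩ ⟦lazy⟧ = {d3, d4, d7, d9, d12} ∩ {d1, d3, d4, d5, d6, d7, d10, d12} = {d3, d4, d7, d12}
So ⟦lazy farmer that d3 admired⟧ = {d3, d4, d7, d12}.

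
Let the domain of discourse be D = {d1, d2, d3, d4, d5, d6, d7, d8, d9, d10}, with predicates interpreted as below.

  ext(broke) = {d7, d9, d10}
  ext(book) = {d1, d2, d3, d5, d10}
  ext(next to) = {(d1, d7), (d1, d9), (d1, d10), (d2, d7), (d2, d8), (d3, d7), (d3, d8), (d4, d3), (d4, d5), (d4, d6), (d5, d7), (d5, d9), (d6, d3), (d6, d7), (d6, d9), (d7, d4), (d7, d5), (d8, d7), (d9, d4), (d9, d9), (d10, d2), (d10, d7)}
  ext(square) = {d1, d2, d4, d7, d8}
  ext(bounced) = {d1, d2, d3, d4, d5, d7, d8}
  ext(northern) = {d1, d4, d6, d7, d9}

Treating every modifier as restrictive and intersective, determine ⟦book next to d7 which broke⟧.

{d10}

⟦next to d7⟧ = {x : ⟨x, d7⟩ ∈ ⟦next to⟧} = {d1, d2, d3, d5, d6, d8, d10}
⟦which broke⟧ = ⟦broke⟧ = {d7, d9, d10}
⟦book⟧ = {d1, d2, d3, d5, d10}
… ∩ ⟦next to d7⟧ = {d1, d2, d3, d5, d10} ∩ {d1, d2, d3, d5, d6, d8, d10} = {d1, d2, d3, d5, d10}
… ∩ ⟦which broke⟧ = {d1, d2, d3, d5, d10} ∩ {d7, d9, d10} = {d10}
So ⟦book next to d7 which broke⟧ = {d10}.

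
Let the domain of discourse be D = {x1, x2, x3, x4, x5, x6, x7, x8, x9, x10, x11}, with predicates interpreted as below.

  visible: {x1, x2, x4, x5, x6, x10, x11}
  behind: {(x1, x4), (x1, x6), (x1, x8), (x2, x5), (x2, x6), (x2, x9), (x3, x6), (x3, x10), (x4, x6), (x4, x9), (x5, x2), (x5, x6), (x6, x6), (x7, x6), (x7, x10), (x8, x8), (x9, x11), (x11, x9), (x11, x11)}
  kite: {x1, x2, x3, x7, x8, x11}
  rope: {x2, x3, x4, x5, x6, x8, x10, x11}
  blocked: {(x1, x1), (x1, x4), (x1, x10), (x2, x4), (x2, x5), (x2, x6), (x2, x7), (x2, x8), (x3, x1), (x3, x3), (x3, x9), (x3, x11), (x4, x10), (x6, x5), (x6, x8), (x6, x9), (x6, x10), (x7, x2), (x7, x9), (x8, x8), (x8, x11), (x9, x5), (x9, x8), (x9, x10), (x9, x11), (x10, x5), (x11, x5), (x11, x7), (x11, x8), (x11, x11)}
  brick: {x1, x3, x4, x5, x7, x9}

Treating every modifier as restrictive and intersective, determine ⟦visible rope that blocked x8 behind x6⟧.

⟦that blocked x8⟧ = {x : ⟨x, x8⟩ ∈ ⟦blocked⟧} = {x2, x6, x8, x9, x11}
⟦behind x6⟧ = {x : ⟨x, x6⟩ ∈ ⟦behind⟧} = {x1, x2, x3, x4, x5, x6, x7}
⟦rope⟧ = {x2, x3, x4, x5, x6, x8, x10, x11}
… ∩ ⟦that blocked x8⟧ = {x2, x3, x4, x5, x6, x8, x10, x11} ∩ {x2, x6, x8, x9, x11} = {x2, x6, x8, x11}
… ∩ ⟦behind x6⟧ = {x2, x6, x8, x11} ∩ {x1, x2, x3, x4, x5, x6, x7} = {x2, x6}
… ∩ ⟦visible⟧ = {x2, x6} ∩ {x1, x2, x4, x5, x6, x10, x11} = {x2, x6}
So ⟦visible rope that blocked x8 behind x6⟧ = {x2, x6}.

{x2, x6}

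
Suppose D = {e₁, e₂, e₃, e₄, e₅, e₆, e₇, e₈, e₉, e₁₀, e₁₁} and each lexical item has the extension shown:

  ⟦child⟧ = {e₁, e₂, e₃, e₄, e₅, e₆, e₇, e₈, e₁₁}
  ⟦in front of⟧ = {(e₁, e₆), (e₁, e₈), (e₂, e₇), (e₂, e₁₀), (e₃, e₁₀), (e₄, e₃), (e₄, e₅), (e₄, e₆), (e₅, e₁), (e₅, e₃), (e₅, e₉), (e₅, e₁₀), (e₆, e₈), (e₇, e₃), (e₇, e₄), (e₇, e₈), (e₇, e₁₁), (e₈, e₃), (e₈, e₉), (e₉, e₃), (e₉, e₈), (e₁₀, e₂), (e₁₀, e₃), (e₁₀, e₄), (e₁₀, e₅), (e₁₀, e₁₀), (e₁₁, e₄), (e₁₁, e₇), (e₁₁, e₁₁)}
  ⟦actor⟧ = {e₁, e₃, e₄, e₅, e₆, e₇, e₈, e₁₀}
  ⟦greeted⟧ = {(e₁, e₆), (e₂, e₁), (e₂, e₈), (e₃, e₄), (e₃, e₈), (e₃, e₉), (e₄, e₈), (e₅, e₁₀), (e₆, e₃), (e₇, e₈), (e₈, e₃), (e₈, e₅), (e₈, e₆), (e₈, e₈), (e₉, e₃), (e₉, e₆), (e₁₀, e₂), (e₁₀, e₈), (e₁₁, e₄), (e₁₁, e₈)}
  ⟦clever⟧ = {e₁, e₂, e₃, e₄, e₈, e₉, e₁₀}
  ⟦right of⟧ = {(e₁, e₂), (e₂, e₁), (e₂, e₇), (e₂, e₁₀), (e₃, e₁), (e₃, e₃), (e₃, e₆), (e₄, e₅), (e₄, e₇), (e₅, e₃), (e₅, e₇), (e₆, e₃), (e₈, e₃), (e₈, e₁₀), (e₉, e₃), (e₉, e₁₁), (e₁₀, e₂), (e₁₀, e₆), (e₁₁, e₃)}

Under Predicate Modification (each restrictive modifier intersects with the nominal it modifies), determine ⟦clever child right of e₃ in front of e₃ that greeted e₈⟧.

⟦right of e₃⟧ = {x : ⟨x, e₃⟩ ∈ ⟦right of⟧} = {e₃, e₅, e₆, e₈, e₉, e₁₁}
⟦in front of e₃⟧ = {x : ⟨x, e₃⟩ ∈ ⟦in front of⟧} = {e₄, e₅, e₇, e₈, e₉, e₁₀}
⟦that greeted e₈⟧ = {x : ⟨x, e₈⟩ ∈ ⟦greeted⟧} = {e₂, e₃, e₄, e₇, e₈, e₁₀, e₁₁}
⟦child⟧ = {e₁, e₂, e₃, e₄, e₅, e₆, e₇, e₈, e₁₁}
… ∩ ⟦right of e₃⟧ = {e₁, e₂, e₃, e₄, e₅, e₆, e₇, e₈, e₁₁} ∩ {e₃, e₅, e₆, e₈, e₉, e₁₁} = {e₃, e₅, e₆, e₈, e₁₁}
… ∩ ⟦in front of e₃⟧ = {e₃, e₅, e₆, e₈, e₁₁} ∩ {e₄, e₅, e₇, e₈, e₉, e₁₀} = {e₅, e₈}
… ∩ ⟦that greeted e₈⟧ = {e₅, e₈} ∩ {e₂, e₃, e₄, e₇, e₈, e₁₀, e₁₁} = {e₈}
… ∩ ⟦clever⟧ = {e₈} ∩ {e₁, e₂, e₃, e₄, e₈, e₉, e₁₀} = {e₈}
So ⟦clever child right of e₃ in front of e₃ that greeted e₈⟧ = {e₈}.

{e₈}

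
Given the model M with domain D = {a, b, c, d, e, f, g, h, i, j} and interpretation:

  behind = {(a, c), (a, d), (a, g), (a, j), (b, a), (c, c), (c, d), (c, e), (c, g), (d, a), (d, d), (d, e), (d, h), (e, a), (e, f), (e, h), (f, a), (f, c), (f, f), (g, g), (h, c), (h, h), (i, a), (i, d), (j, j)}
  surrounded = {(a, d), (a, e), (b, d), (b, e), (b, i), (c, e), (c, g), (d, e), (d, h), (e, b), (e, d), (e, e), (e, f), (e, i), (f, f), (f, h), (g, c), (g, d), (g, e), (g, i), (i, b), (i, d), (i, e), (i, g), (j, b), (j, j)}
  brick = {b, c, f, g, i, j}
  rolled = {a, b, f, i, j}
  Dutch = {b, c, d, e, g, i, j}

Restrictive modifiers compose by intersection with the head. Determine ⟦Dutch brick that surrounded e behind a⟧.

{b, i}

⟦that surrounded e⟧ = {x : ⟨x, e⟩ ∈ ⟦surrounded⟧} = {a, b, c, d, e, g, i}
⟦behind a⟧ = {x : ⟨x, a⟩ ∈ ⟦behind⟧} = {b, d, e, f, i}
⟦brick⟧ = {b, c, f, g, i, j}
… ∩ ⟦that surrounded e⟧ = {b, c, f, g, i, j} ∩ {a, b, c, d, e, g, i} = {b, c, g, i}
… ∩ ⟦behind a⟧ = {b, c, g, i} ∩ {b, d, e, f, i} = {b, i}
… ∩ ⟦Dutch⟧ = {b, i} ∩ {b, c, d, e, g, i, j} = {b, i}
So ⟦Dutch brick that surrounded e behind a⟧ = {b, i}.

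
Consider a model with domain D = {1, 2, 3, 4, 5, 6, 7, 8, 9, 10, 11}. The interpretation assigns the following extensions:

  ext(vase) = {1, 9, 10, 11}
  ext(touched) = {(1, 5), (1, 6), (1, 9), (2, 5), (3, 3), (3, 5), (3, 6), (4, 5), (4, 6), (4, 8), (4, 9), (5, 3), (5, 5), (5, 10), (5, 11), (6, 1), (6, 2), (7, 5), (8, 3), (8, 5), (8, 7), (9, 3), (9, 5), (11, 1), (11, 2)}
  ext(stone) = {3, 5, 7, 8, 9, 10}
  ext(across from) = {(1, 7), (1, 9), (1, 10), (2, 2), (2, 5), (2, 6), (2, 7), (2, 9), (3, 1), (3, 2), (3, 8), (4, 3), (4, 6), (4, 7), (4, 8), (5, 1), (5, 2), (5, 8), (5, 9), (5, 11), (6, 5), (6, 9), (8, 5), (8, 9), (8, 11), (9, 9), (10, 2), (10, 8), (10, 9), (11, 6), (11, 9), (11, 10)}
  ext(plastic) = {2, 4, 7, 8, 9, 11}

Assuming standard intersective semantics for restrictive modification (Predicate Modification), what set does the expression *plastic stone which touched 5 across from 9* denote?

⟦which touched 5⟧ = {x : ⟨x, 5⟩ ∈ ⟦touched⟧} = {1, 2, 3, 4, 5, 7, 8, 9}
⟦across from 9⟧ = {x : ⟨x, 9⟩ ∈ ⟦across from⟧} = {1, 2, 5, 6, 8, 9, 10, 11}
⟦stone⟧ = {3, 5, 7, 8, 9, 10}
… ∩ ⟦which touched 5⟧ = {3, 5, 7, 8, 9, 10} ∩ {1, 2, 3, 4, 5, 7, 8, 9} = {3, 5, 7, 8, 9}
… ∩ ⟦across from 9⟧ = {3, 5, 7, 8, 9} ∩ {1, 2, 5, 6, 8, 9, 10, 11} = {5, 8, 9}
… ∩ ⟦plastic⟧ = {5, 8, 9} ∩ {2, 4, 7, 8, 9, 11} = {8, 9}
So ⟦plastic stone which touched 5 across from 9⟧ = {8, 9}.

{8, 9}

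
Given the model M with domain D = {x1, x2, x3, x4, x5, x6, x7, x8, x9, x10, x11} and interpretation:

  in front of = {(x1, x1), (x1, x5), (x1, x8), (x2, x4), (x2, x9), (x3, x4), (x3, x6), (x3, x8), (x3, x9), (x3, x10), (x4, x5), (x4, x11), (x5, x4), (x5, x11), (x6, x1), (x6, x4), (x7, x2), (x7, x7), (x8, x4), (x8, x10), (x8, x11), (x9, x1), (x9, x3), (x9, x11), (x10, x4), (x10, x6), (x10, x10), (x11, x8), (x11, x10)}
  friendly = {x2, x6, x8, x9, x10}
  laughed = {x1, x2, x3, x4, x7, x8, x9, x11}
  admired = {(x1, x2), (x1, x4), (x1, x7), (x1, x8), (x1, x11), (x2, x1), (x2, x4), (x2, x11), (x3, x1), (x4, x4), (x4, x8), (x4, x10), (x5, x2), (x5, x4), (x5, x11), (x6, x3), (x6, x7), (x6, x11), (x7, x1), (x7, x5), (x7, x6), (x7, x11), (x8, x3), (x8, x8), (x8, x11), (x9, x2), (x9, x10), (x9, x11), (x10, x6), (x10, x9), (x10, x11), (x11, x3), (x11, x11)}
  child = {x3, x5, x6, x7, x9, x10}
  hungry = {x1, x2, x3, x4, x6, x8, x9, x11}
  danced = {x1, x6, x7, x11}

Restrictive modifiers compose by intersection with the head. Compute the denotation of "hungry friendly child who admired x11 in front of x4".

{x6}

⟦who admired x11⟧ = {x : ⟨x, x11⟩ ∈ ⟦admired⟧} = {x1, x2, x5, x6, x7, x8, x9, x10, x11}
⟦in front of x4⟧ = {x : ⟨x, x4⟩ ∈ ⟦in front of⟧} = {x2, x3, x5, x6, x8, x10}
⟦child⟧ = {x3, x5, x6, x7, x9, x10}
… ∩ ⟦who admired x11⟧ = {x3, x5, x6, x7, x9, x10} ∩ {x1, x2, x5, x6, x7, x8, x9, x10, x11} = {x5, x6, x7, x9, x10}
… ∩ ⟦in front of x4⟧ = {x5, x6, x7, x9, x10} ∩ {x2, x3, x5, x6, x8, x10} = {x5, x6, x10}
… ∩ ⟦hungry⟧ = {x5, x6, x10} ∩ {x1, x2, x3, x4, x6, x8, x9, x11} = {x6}
… ∩ ⟦friendly⟧ = {x6} ∩ {x2, x6, x8, x9, x10} = {x6}
So ⟦hungry friendly child who admired x11 in front of x4⟧ = {x6}.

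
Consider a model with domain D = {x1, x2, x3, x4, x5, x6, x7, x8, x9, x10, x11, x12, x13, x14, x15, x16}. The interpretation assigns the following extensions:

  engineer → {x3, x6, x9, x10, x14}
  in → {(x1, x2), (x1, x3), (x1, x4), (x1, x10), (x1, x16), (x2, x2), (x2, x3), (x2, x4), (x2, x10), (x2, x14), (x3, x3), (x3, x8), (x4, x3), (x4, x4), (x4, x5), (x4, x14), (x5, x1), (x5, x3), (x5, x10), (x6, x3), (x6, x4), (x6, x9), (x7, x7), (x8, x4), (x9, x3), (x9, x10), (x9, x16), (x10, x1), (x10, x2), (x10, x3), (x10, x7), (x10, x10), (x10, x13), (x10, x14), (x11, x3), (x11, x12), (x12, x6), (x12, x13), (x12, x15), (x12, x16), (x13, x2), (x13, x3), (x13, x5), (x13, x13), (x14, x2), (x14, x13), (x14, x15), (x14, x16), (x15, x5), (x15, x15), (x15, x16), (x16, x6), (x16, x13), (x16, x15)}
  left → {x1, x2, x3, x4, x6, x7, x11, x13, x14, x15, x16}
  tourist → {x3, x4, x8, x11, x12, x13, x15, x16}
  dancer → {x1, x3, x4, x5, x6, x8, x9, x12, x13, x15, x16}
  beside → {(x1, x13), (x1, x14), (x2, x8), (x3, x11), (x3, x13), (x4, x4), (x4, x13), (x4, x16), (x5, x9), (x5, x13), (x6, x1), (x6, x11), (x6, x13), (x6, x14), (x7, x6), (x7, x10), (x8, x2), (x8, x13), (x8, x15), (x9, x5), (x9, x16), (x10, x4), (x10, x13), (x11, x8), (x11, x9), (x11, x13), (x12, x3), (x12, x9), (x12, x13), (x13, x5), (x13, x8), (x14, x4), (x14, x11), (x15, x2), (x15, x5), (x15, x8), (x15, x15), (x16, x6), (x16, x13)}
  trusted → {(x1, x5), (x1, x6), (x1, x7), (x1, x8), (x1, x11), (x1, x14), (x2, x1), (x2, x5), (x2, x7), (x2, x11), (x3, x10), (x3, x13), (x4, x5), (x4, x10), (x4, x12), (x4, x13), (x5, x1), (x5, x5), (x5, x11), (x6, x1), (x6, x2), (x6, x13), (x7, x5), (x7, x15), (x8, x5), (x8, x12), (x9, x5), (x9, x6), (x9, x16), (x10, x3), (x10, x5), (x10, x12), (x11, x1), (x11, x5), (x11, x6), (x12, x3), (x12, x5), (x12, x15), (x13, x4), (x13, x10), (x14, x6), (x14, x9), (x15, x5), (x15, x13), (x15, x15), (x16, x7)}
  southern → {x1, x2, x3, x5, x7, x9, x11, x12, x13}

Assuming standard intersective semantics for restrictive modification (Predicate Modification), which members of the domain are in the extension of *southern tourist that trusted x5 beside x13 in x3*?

{x11}

⟦that trusted x5⟧ = {x : ⟨x, x5⟩ ∈ ⟦trusted⟧} = {x1, x2, x4, x5, x7, x8, x9, x10, x11, x12, x15}
⟦beside x13⟧ = {x : ⟨x, x13⟩ ∈ ⟦beside⟧} = {x1, x3, x4, x5, x6, x8, x10, x11, x12, x16}
⟦in x3⟧ = {x : ⟨x, x3⟩ ∈ ⟦in⟧} = {x1, x2, x3, x4, x5, x6, x9, x10, x11, x13}
⟦tourist⟧ = {x3, x4, x8, x11, x12, x13, x15, x16}
… ∩ ⟦that trusted x5⟧ = {x3, x4, x8, x11, x12, x13, x15, x16} ∩ {x1, x2, x4, x5, x7, x8, x9, x10, x11, x12, x15} = {x4, x8, x11, x12, x15}
… ∩ ⟦beside x13⟧ = {x4, x8, x11, x12, x15} ∩ {x1, x3, x4, x5, x6, x8, x10, x11, x12, x16} = {x4, x8, x11, x12}
… ∩ ⟦in x3⟧ = {x4, x8, x11, x12} ∩ {x1, x2, x3, x4, x5, x6, x9, x10, x11, x13} = {x4, x11}
… ∩ ⟦southern⟧ = {x4, x11} ∩ {x1, x2, x3, x5, x7, x9, x11, x12, x13} = {x11}
So ⟦southern tourist that trusted x5 beside x13 in x3⟧ = {x11}.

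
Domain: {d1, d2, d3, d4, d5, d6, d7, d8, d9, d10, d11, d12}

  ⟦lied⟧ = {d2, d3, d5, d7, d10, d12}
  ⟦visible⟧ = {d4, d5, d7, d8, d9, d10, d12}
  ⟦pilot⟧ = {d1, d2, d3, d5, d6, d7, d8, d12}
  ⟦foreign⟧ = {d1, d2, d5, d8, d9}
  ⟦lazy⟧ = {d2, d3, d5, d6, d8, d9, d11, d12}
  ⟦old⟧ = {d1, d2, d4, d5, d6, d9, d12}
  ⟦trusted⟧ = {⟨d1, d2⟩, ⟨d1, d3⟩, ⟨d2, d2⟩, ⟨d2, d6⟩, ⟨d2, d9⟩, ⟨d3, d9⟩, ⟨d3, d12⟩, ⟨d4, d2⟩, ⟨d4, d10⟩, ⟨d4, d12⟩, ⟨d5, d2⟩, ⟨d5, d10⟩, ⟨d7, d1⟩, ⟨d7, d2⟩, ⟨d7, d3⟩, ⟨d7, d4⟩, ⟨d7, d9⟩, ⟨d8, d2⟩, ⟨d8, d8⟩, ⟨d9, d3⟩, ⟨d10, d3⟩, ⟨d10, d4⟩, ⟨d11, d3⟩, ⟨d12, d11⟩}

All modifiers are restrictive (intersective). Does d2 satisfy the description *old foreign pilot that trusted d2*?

yes

⟦that trusted d2⟧ = {x : ⟨x, d2⟩ ∈ ⟦trusted⟧} = {d1, d2, d4, d5, d7, d8}
⟦pilot⟧ = {d1, d2, d3, d5, d6, d7, d8, d12}
… ∩ ⟦that trusted d2⟧ = {d1, d2, d3, d5, d6, d7, d8, d12} ∩ {d1, d2, d4, d5, d7, d8} = {d1, d2, d5, d7, d8}
… ∩ ⟦old⟧ = {d1, d2, d5, d7, d8} ∩ {d1, d2, d4, d5, d6, d9, d12} = {d1, d2, d5}
… ∩ ⟦foreign⟧ = {d1, d2, d5} ∩ {d1, d2, d5, d8, d9} = {d1, d2, d5}
⟦old foreign pilot that trusted d2⟧ = {d1, d2, d5}; d2 ∈ this set.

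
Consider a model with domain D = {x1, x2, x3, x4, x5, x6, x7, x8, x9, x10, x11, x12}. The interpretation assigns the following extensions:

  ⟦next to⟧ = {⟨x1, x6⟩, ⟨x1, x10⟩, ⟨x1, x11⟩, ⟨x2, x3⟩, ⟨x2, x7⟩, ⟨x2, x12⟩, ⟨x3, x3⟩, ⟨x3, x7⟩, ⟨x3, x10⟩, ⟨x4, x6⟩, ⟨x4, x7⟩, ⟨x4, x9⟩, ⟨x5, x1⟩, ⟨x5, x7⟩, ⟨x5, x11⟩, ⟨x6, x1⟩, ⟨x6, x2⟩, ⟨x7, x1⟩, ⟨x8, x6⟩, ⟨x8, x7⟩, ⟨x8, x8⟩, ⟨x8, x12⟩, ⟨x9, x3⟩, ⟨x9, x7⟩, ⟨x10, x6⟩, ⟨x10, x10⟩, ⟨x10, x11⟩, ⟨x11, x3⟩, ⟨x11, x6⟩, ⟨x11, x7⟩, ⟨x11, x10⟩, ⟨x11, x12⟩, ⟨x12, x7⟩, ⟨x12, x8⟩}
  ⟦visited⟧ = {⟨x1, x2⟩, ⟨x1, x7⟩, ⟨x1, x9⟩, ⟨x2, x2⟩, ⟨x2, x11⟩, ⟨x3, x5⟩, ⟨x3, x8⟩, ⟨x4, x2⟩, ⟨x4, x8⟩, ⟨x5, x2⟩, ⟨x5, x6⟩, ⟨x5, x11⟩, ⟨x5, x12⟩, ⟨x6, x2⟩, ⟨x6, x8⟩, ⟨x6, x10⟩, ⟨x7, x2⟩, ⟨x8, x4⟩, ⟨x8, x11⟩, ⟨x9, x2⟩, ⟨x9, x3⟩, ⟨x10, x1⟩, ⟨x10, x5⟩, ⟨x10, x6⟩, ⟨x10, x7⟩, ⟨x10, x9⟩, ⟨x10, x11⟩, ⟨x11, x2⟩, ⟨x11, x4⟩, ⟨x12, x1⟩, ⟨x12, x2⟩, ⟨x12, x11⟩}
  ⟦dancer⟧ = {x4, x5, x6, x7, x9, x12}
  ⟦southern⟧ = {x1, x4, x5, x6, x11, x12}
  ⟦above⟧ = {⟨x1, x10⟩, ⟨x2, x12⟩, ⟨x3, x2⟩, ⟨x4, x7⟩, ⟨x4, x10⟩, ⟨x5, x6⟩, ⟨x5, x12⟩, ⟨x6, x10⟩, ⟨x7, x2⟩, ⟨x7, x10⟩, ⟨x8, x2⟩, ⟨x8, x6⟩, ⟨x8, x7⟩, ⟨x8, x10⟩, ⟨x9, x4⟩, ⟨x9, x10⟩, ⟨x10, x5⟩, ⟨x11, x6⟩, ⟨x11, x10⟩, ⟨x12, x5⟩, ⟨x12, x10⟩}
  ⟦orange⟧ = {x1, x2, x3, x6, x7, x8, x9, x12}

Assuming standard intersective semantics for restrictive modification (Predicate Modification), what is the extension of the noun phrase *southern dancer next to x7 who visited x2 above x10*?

{x4, x12}

⟦next to x7⟧ = {x : ⟨x, x7⟩ ∈ ⟦next to⟧} = {x2, x3, x4, x5, x8, x9, x11, x12}
⟦who visited x2⟧ = {x : ⟨x, x2⟩ ∈ ⟦visited⟧} = {x1, x2, x4, x5, x6, x7, x9, x11, x12}
⟦above x10⟧ = {x : ⟨x, x10⟩ ∈ ⟦above⟧} = {x1, x4, x6, x7, x8, x9, x11, x12}
⟦dancer⟧ = {x4, x5, x6, x7, x9, x12}
… ∩ ⟦next to x7⟧ = {x4, x5, x6, x7, x9, x12} ∩ {x2, x3, x4, x5, x8, x9, x11, x12} = {x4, x5, x9, x12}
… ∩ ⟦who visited x2⟧ = {x4, x5, x9, x12} ∩ {x1, x2, x4, x5, x6, x7, x9, x11, x12} = {x4, x5, x9, x12}
… ∩ ⟦above x10⟧ = {x4, x5, x9, x12} ∩ {x1, x4, x6, x7, x8, x9, x11, x12} = {x4, x9, x12}
… ∩ ⟦southern⟧ = {x4, x9, x12} ∩ {x1, x4, x5, x6, x11, x12} = {x4, x12}
So ⟦southern dancer next to x7 who visited x2 above x10⟧ = {x4, x12}.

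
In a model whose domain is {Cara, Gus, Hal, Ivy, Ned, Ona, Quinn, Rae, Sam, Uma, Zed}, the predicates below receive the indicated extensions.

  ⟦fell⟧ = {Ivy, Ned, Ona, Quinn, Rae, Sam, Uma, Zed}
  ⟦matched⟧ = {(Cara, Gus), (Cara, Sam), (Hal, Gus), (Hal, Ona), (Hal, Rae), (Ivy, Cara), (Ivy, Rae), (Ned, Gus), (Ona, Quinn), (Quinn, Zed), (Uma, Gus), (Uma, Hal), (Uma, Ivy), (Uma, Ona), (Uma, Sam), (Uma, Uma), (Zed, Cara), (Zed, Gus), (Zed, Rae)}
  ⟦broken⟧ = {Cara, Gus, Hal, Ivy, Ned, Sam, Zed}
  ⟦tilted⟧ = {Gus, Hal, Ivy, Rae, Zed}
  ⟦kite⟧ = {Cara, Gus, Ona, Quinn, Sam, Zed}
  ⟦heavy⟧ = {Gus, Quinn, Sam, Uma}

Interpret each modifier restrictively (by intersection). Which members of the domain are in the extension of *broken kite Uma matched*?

⟦Uma matched⟧ = {x : ⟨Uma, x⟩ ∈ ⟦matched⟧} = {Gus, Hal, Ivy, Ona, Sam, Uma}
⟦kite⟧ = {Cara, Gus, Ona, Quinn, Sam, Zed}
… ∩ ⟦Uma matched⟧ = {Cara, Gus, Ona, Quinn, Sam, Zed} ∩ {Gus, Hal, Ivy, Ona, Sam, Uma} = {Gus, Ona, Sam}
… ∩ ⟦broken⟧ = {Gus, Ona, Sam} ∩ {Cara, Gus, Hal, Ivy, Ned, Sam, Zed} = {Gus, Sam}
So ⟦broken kite Uma matched⟧ = {Gus, Sam}.

{Gus, Sam}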